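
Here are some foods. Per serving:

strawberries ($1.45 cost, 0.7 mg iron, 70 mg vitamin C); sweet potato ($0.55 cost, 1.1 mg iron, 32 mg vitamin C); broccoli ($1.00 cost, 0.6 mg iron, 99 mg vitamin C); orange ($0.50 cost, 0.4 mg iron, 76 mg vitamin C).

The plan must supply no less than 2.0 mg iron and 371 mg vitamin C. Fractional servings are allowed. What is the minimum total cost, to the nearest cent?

$2.46

strawberries only: max(2.0/0.7, 371/70) = 5.3 servings → $7.68.
sweet potato only: max(2.0/1.1, 371/32) = 11.59 servings → $6.38.
broccoli only: max(2.0/0.6, 371/99) = 3.747 servings → $3.75.
orange only: max(2.0/0.4, 371/76) = 5 servings → $2.50.
strawberries + sweet potato: the both-tight solution has a negative serving — not a feasible corner.
strawberries + broccoli: the both-tight solution has a negative serving — not a feasible corner.
strawberries + orange with both tight: 0.1429 servings and 4.75 servings → $2.58.
sweet potato + broccoli: intersection lies outside the first quadrant.
sweet potato + orange with both tight: 0.05085 servings and 4.86 servings → $2.46.
broccoli + orange with both tight: 0.6 servings and 4.1 servings → $2.65.
So the least-cost plan costs $2.46.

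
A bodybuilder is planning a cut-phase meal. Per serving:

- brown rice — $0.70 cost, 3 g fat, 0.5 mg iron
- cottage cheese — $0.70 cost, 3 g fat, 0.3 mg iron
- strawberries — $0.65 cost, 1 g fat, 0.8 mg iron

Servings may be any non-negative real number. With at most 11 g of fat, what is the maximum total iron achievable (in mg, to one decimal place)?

8.8 mg

Iron per g fat: strawberries 0.8, brown rice 0.1667, cottage cheese 0.1.
With no serving limits, spend the whole fat allowance on strawberries: 11 g / 1 g × 0.8 mg = 8.8 mg.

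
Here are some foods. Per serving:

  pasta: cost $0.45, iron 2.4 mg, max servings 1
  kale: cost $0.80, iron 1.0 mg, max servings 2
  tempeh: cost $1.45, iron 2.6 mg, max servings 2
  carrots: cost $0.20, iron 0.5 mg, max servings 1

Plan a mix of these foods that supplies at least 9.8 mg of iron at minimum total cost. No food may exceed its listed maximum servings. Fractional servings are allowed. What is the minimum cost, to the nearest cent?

Cost per mg of iron: pasta $0.1875, carrots $0.4000, tempeh $0.5577, kale $0.8000.
Take 1 serving of pasta: +2.4 mg iron for $0.45 (total $0.45, still need 7.4 mg).
Take 1 serving of carrots: +0.5 mg iron for $0.20 (total $0.65, still need 6.9 mg).
Take 2 servings of tempeh: +5.2 mg iron for $2.90 (total $3.55, still need 1.7 mg).
Take 1.7 servings of kale: +1.7 mg iron for $1.36 (total $4.91, still need 0.0 mg).
Filling from the cheapest source first is optimal under one linear minimum: $4.91.

$4.91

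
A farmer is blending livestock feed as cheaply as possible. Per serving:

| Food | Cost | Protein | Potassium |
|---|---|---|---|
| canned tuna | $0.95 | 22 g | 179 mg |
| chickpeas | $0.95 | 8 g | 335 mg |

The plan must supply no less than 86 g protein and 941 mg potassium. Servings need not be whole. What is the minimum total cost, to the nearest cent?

$4.25

Compare the cost at each extreme point of the feasible region.
canned tuna only: max(86/22, 941/179) = 5.257 servings → $4.99.
chickpeas only: max(86/8, 941/335) = 10.75 servings → $10.21.
canned tuna + chickpeas with both tight: 3.584 servings and 0.8939 servings → $4.25.
The minimum over all feasible corners is $4.25.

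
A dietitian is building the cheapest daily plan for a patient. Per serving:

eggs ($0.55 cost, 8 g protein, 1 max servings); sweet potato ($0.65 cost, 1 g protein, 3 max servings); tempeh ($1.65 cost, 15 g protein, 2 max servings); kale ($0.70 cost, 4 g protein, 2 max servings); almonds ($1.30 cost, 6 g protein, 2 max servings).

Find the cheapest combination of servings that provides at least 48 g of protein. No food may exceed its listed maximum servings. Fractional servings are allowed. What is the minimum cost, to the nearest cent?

Cost per g of protein: eggs $0.0688, tempeh $0.1100, kale $0.1750, almonds $0.2167, sweet potato $0.6500.
Take 1 serving of eggs: +8.0 g protein for $0.55 (total $0.55, still need 40.0 g).
Take 2 servings of tempeh: +30.0 g protein for $3.30 (total $3.85, still need 10.0 g).
Take 2 servings of kale: +8.0 g protein for $1.40 (total $5.25, still need 2.0 g).
Take 0.3333 servings of almonds: +2.0 g protein for $0.43 (total $5.68, still need 0.0 g).
Filling from the cheapest source first is optimal under one linear minimum: $5.68.

$5.68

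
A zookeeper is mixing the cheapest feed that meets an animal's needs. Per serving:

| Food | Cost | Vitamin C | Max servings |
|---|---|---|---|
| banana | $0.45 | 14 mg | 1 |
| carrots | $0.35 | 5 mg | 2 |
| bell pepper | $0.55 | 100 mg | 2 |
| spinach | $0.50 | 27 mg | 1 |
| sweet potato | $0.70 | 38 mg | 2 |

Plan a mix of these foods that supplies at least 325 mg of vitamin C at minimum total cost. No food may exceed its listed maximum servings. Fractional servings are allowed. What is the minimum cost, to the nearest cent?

$4.01

Cost per mg of vitamin C: bell pepper $0.0055, sweet potato $0.0184, spinach $0.0185, banana $0.0321, carrots $0.0700.
Take 2 servings of bell pepper: +200.0 mg vitamin C for $1.10 (total $1.10, still need 125.0 mg).
Take 2 servings of sweet potato: +76.0 mg vitamin C for $1.40 (total $2.50, still need 49.0 mg).
Take 1 serving of spinach: +27.0 mg vitamin C for $0.50 (total $3.00, still need 22.0 mg).
Take 1 serving of banana: +14.0 mg vitamin C for $0.45 (total $3.45, still need 8.0 mg).
Take 1.6 servings of carrots: +8.0 mg vitamin C for $0.56 (total $4.01, still need 0.0 mg).
Greedy by cheapest-per-mg is optimal for a single linear constraint, so the minimum cost is $4.01.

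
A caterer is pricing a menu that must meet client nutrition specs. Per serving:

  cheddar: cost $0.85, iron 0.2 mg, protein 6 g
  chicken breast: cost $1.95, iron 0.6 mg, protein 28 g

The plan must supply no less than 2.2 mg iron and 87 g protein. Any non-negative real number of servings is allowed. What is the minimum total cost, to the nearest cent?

A basic optimal solution has at most two foods positive. Try each food alone and each pair with both targets met exactly.
cheddar only: max(2.2/0.2, 87/6) = 14.5 servings → $12.32.
chicken breast only: max(2.2/0.6, 87/28) = 3.667 servings → $7.15.
cheddar + chicken breast with both tight: 4.7 servings and 2.1 servings → $8.09.
Cheapest feasible corner: $7.15.

$7.15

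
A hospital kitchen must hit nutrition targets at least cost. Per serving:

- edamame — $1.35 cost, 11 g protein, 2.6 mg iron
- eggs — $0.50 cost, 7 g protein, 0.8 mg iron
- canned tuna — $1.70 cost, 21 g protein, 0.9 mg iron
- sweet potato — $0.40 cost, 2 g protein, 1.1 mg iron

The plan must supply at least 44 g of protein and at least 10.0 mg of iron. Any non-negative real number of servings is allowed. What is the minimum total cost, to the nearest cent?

$4.61

A basic optimal solution has at most two foods positive. Try each food alone and each pair with both targets met exactly.
edamame only: max(44/11, 10.0/2.6) = 4 servings → $5.40.
eggs only: max(44/7, 10.0/0.8) = 12.5 servings → $6.25.
canned tuna only: max(44/21, 10.0/0.9) = 11.11 servings → $18.89.
sweet potato only: max(44/2, 10.0/1.1) = 22 servings → $8.80.
edamame + eggs with both tight: 3.702 servings and 0.4681 servings → $5.23.
edamame + canned tuna with both tight: 3.812 servings and 0.09843 servings → $5.31.
edamame + sweet potato: the both-tight solution has a negative serving — not a feasible corner.
eggs + canned tuna with both targets exact would need a negative amount; discard.
eggs + sweet potato with both tight: 4.656 servings and 5.705 servings → $4.61.
canned tuna + sweet potato with both tight: 1.333 servings and 8 servings → $5.47.
So the least-cost plan costs $4.61.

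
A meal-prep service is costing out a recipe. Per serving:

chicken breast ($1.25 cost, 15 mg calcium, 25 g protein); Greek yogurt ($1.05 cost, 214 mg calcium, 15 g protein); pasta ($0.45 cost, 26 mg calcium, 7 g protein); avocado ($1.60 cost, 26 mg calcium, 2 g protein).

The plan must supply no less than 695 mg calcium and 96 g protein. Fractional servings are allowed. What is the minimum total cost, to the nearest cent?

A basic optimal solution has at most two foods positive. Try each food alone and each pair with both targets met exactly.
chicken breast only: max(695/15, 96/25) = 46.33 servings → $57.92.
Greek yogurt only: max(695/214, 96/15) = 6.4 servings → $6.72.
pasta only: max(695/26, 96/7) = 26.73 servings → $12.03.
avocado only: max(695/26, 96/2) = 48 servings → $76.80.
chicken breast + Greek yogurt with both tight: 1.974 servings and 3.109 servings → $5.73.
chicken breast + pasta with both targets exact would need a negative amount; discard.
chicken breast + avocado with both tight: 1.784 servings and 25.7 servings → $43.35.
Greek yogurt + pasta with both tight: 2.138 servings and 9.133 servings → $6.35.
Greek yogurt + avocado with both targets exact would need a negative amount; discard.
pasta + avocado with both tight: 8.508 servings and 18.22 servings → $32.99.
Cheapest feasible corner: $5.73.

$5.73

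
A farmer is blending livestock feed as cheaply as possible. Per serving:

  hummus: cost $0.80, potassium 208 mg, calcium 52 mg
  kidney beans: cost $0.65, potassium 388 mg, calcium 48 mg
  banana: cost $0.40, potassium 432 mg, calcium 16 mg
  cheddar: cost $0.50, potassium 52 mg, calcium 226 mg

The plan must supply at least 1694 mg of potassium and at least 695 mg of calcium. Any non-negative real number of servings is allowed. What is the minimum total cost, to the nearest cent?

$2.84

A basic optimal solution has at most two foods positive. Try each food alone and each pair with both targets met exactly.
hummus only: max(1694/208, 695/52) = 13.37 servings → $10.69.
kidney beans only: max(1694/388, 695/48) = 14.48 servings → $9.41.
banana only: max(1694/432, 695/16) = 43.44 servings → $17.38.
cheddar only: max(1694/52, 695/226) = 32.58 servings → $16.29.
hummus + kidney beans with both targets exact would need a negative amount; discard.
hummus + banana with both targets exact would need a negative amount; discard.
hummus + cheddar with both tight: 7.826 servings and 1.275 servings → $6.90.
kidney beans + banana: the both-tight solution has a negative serving — not a feasible corner.
kidney beans + cheddar with both tight: 4.07 servings and 2.211 servings → $3.75.
banana + cheddar with both tight: 3.582 servings and 2.822 servings → $2.84.
The minimum over all feasible corners is $2.84.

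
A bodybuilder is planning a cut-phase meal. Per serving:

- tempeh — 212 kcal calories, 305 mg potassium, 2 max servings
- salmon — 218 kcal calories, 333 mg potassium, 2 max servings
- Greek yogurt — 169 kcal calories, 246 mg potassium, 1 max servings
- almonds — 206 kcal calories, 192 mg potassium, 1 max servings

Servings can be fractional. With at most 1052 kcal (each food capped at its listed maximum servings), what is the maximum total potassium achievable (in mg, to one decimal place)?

Potassium per kcal: salmon 1.528, Greek yogurt 1.456, tempeh 1.439, almonds 0.932.
Take 2 servings of salmon: uses 436 kcal, +666.0 mg potassium (running total 666.0 mg).
Take 1 serving of Greek yogurt: uses 169 kcal, +246.0 mg potassium (running total 912.0 mg).
Take 2 servings of tempeh: uses 424 kcal, +610.0 mg potassium (running total 1522.0 mg).
Take 0.1117 servings of almonds: uses 23 kcal, +21.4 mg potassium (running total 1543.4 mg).
Greedy by best ratio exhausts the calories allowance optimally: 1543.4 mg.

1543.4 mg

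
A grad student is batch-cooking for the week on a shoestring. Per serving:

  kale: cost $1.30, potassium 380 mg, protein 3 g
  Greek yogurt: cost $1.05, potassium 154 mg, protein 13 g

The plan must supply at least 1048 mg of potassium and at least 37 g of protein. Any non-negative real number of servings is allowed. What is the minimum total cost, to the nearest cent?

The cheapest plan sits at a corner of the feasible region — with two constraints it uses at most two foods.
kale only: max(1048/380, 37/3) = 12.33 servings → $16.03.
Greek yogurt only: max(1048/154, 37/13) = 6.805 servings → $7.15.
kale + Greek yogurt with both tight: 1.77 servings and 2.438 servings → $4.86.
The minimum over all feasible corners is $4.86.

$4.86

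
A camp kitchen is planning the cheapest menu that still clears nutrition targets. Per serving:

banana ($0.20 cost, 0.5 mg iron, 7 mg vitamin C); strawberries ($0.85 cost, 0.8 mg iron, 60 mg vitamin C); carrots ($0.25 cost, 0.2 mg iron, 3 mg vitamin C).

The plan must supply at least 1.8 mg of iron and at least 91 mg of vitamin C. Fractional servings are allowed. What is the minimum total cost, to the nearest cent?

This is a tiny linear program; its minimum lies at a vertex of the feasible set. List the vertices and price them.
banana only: max(1.8/0.5, 91/7) = 13 servings → $2.60.
strawberries only: max(1.8/0.8, 91/60) = 2.25 servings → $1.91.
carrots only: max(1.8/0.2, 91/3) = 30.33 servings → $7.58.
banana + strawberries with both tight: 1.443 servings and 1.348 servings → $1.43.
banana + carrots: intersection lies outside the first quadrant.
strawberries + carrots with both tight: 1.333 servings and 3.667 servings → $2.05.
So the least-cost plan costs $1.43.

$1.43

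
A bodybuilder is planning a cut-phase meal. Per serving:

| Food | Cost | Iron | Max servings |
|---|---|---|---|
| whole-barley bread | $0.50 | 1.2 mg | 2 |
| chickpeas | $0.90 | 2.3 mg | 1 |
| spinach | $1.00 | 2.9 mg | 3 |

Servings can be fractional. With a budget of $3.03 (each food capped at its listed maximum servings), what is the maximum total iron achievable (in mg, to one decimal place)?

8.8 mg

Iron per dollar: spinach 2.9, chickpeas 2.556, whole-barley bread 2.4.
Take 3 servings of spinach: spends $3.00, +8.7 mg iron (running total 8.7 mg).
Take 0.03333 servings of chickpeas: spends $0.03, +0.1 mg iron (running total 8.8 mg).
Filling greedily by iron-per-dollar is optimal for one linear limit, giving 8.8 mg.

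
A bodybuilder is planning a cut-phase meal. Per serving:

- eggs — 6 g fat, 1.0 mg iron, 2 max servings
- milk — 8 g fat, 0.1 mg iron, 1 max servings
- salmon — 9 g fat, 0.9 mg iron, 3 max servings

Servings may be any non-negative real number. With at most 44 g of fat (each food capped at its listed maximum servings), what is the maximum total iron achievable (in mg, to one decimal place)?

4.8 mg

Iron per g fat: eggs 0.1667, salmon 0.1, milk 0.0125.
Take 2 servings of eggs: uses 12 g fat, +2.0 mg iron (running total 2.0 mg).
Take 3 servings of salmon: uses 27 g fat, +2.7 mg iron (running total 4.7 mg).
Take 0.625 servings of milk: uses 5 g fat, +0.1 mg iron (running total 4.8 mg).
Filling greedily by iron-per-g fat is optimal for one linear limit, giving 4.8 mg.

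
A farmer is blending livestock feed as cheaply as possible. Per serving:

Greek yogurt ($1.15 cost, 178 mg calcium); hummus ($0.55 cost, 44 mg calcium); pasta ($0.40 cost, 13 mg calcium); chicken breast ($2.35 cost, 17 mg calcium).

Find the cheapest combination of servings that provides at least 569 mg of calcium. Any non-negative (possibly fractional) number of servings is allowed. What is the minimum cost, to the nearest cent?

$3.68

Cost per mg of calcium: Greek yogurt $0.0065, hummus $0.0125, pasta $0.0308, chicken breast $0.1382.
With no serving limits, use only Greek yogurt: 569 mg / 178 mg = 3.197 servings × $1.15 = $3.68.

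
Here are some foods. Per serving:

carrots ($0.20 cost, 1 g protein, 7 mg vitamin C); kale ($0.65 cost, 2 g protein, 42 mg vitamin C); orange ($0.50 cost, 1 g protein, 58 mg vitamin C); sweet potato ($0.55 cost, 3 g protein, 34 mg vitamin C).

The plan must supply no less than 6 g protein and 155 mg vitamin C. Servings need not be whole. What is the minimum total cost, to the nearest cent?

$1.69

carrots only: max(6/1, 155/7) = 22.14 servings → $4.43.
kale only: max(6/2, 155/42) = 3.69 servings → $2.40.
orange only: max(6/1, 155/58) = 6 servings → $3.00.
sweet potato only: max(6/3, 155/34) = 4.559 servings → $2.51.
carrots + kale with both targets exact would need a negative amount; discard.
carrots + orange with both tight: 3.784 servings and 2.216 servings → $1.86.
carrots + sweet potato with both targets exact would need a negative amount; discard.
kale + orange with both tight: 2.608 servings and 0.7838 servings → $2.09.
kale + sweet potato: intersection lies outside the first quadrant.
orange + sweet potato with both tight: 1.864 servings and 1.379 servings → $1.69.
Cheapest feasible corner: $1.69.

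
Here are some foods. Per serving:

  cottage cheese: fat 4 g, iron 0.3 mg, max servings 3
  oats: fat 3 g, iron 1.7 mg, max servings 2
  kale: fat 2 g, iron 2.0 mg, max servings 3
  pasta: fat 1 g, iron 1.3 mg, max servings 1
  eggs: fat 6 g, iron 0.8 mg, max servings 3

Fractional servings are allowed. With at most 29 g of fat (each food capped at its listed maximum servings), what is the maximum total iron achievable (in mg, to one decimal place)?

Iron per g fat: pasta 1.3, kale 1, oats 0.5667, eggs 0.1333, cottage cheese 0.075.
Take 1 serving of pasta: uses 1 g fat, +1.3 mg iron (running total 1.3 mg).
Take 3 servings of kale: uses 6 g fat, +6.0 mg iron (running total 7.3 mg).
Take 2 servings of oats: uses 6 g fat, +3.4 mg iron (running total 10.7 mg).
Take 2.667 servings of eggs: uses 16 g fat, +2.1 mg iron (running total 12.8 mg).
Greedy by best ratio exhausts the fat allowance optimally: 12.8 mg.

12.8 mg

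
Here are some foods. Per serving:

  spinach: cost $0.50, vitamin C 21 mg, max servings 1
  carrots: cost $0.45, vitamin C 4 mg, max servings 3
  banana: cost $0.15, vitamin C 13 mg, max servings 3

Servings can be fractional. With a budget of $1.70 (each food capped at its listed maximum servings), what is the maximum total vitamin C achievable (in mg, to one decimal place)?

Vitamin C per dollar: banana 86.67, spinach 42, carrots 8.889.
Take 3 servings of banana: spends $0.45, +39.0 mg vitamin C (running total 39.0 mg).
Take 1 serving of spinach: spends $0.50, +21.0 mg vitamin C (running total 60.0 mg).
Take 1.667 servings of carrots: spends $0.75, +6.7 mg vitamin C (running total 66.7 mg).
Greedy by best ratio exhausts the cost allowance optimally: 66.7 mg.

66.7 mg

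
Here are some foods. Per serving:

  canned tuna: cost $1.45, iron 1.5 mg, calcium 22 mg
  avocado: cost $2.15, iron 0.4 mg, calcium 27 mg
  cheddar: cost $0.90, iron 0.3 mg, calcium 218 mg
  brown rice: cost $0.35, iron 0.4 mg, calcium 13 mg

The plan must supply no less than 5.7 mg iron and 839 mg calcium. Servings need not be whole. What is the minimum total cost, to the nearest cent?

Minimising a linear cost over {iron ≥ 5.7, calcium ≥ 839, servings ≥ 0} — the optimum is at a vertex, using one or two foods.
canned tuna only: max(5.7/1.5, 839/22) = 38.14 servings → $55.30.
avocado only: max(5.7/0.4, 839/27) = 31.07 servings → $66.81.
cheddar only: max(5.7/0.3, 839/218) = 19 servings → $17.10.
brown rice only: max(5.7/0.4, 839/13) = 64.54 servings → $22.59.
canned tuna + avocado: intersection lies outside the first quadrant.
canned tuna + cheddar with both tight: 3.093 servings and 3.537 servings → $7.67.
canned tuna + brown rice: the both-tight solution has a negative serving — not a feasible corner.
avocado + cheddar with both tight: 12.53 servings and 2.297 servings → $29.00.
avocado + brown rice: intersection lies outside the first quadrant.
cheddar + brown rice with both tight: 3.139 servings and 11.9 servings → $6.99.
Cheapest feasible corner: $6.99.

$6.99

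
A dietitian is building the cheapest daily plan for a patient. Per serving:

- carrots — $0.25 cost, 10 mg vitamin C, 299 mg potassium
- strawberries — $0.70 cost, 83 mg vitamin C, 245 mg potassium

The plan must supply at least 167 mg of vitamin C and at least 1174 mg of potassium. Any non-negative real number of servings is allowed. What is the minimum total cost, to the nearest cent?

This is a tiny linear program; its minimum lies at a vertex of the feasible set. List the vertices and price them.
carrots only: max(167/10, 1174/299) = 16.7 servings → $4.17.
strawberries only: max(167/83, 1174/245) = 4.792 servings → $3.35.
carrots + strawberries with both tight: 2.527 servings and 1.708 servings → $1.83.
So the least-cost plan costs $1.83.

$1.83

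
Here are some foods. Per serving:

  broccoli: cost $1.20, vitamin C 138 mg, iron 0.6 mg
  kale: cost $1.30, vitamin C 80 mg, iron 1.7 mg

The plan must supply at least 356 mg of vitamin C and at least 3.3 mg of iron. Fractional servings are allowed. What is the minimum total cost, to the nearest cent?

$3.88

Two binding constraints pin down two serving amounts, so the optimal mix uses at most two foods. The candidates are each food alone (scaled to the tighter of vitamin C/iron) and each pair with both constraints tight.
broccoli only: max(356/138, 3.3/0.6) = 5.5 servings → $6.60.
kale only: max(356/80, 3.3/1.7) = 4.45 servings → $5.79.
broccoli + kale with both tight: 1.829 servings and 1.296 servings → $3.88.
Cheapest feasible corner: $3.88.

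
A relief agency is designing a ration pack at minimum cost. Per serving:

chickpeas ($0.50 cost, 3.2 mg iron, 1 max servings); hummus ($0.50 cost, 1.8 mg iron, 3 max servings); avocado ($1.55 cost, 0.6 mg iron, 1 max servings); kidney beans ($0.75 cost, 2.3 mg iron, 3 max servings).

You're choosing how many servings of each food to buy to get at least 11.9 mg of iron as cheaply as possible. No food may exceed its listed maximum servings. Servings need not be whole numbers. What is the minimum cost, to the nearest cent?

Cost per mg of iron: chickpeas $0.1562, hummus $0.2778, kidney beans $0.3261, avocado $2.5833.
Take 1 serving of chickpeas: +3.2 mg iron for $0.50 (total $0.50, still need 8.7 mg).
Take 3 servings of hummus: +5.4 mg iron for $1.50 (total $2.00, still need 3.3 mg).
Take 1.435 servings of kidney beans: +3.3 mg iron for $1.08 (total $3.08, still need 0.0 mg).
Filling from the cheapest source first is optimal under one linear minimum: $3.08.

$3.08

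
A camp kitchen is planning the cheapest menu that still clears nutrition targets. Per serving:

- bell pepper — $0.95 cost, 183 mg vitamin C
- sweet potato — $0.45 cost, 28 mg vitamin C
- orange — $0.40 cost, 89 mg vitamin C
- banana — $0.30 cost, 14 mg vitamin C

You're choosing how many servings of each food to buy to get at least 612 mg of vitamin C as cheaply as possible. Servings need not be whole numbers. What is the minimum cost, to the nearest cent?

Cost per mg of vitamin C: orange $0.0045, bell pepper $0.0052, sweet potato $0.0161, banana $0.0214.
With no serving limits, use only orange: 612 mg / 89 mg = 6.876 servings × $0.40 = $2.75.

$2.75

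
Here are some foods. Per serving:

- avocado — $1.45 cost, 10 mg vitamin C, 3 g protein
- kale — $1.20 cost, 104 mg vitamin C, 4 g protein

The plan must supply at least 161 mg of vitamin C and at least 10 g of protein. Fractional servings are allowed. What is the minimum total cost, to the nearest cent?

An LP optimum is at a vertex; with two nutrient constraints at most two foods are used. Check each candidate.
avocado only: max(161/10, 10/3) = 16.1 servings → $23.34.
kale only: max(161/104, 10/4) = 2.5 servings → $3.00.
avocado + kale with both tight: 1.456 servings and 1.408 servings → $3.80.
So the least-cost plan costs $3.00.

$3.00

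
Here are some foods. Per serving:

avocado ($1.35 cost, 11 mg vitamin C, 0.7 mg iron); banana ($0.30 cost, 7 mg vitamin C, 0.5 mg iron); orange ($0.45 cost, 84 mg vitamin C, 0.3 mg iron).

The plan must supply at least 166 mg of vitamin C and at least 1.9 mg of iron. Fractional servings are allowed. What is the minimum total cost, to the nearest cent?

$1.61

avocado only: max(166/11, 1.9/0.7) = 15.09 servings → $20.37.
banana only: max(166/7, 1.9/0.5) = 23.71 servings → $7.11.
orange only: max(166/84, 1.9/0.3) = 6.333 servings → $2.85.
avocado + banana: intersection lies outside the first quadrant.
avocado + orange with both tight: 1.978 servings and 1.717 servings → $3.44.
banana + orange with both tight: 2.752 servings and 1.747 servings → $1.61.
So the least-cost plan costs $1.61.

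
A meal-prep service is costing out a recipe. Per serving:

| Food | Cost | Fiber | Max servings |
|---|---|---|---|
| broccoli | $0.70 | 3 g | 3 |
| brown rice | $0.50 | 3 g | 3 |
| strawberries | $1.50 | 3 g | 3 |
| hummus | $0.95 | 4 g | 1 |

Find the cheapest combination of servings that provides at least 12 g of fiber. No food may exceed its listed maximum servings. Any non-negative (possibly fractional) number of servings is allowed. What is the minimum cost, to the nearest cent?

$2.20

Cost per g of fiber: brown rice $0.1667, broccoli $0.2333, hummus $0.2375, strawberries $0.5000.
Take 3 servings of brown rice: +9.0 g fiber for $1.50 (total $1.50, still need 3.0 g).
Take 1 serving of broccoli: +3.0 g fiber for $0.70 (total $2.20, still need 0.0 g).
Filling from the cheapest source first is optimal under one linear minimum: $2.20.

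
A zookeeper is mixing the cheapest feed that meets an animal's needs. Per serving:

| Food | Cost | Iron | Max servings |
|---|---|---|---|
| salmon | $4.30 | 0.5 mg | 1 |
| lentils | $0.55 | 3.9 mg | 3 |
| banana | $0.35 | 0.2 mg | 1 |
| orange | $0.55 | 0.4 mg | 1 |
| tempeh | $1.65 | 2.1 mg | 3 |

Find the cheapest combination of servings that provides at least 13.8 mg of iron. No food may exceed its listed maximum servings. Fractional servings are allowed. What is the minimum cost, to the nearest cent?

Cost per mg of iron: lentils $0.1410, tempeh $0.7857, orange $1.3750, banana $1.7500, salmon $8.6000.
Take 3 servings of lentils: +11.7 mg iron for $1.65 (total $1.65, still need 2.1 mg).
Take 1 serving of tempeh: +2.1 mg iron for $1.65 (total $3.30, still need 0.0 mg).
Greedy by cheapest-per-mg is optimal for a single linear constraint, so the minimum cost is $3.30.

$3.30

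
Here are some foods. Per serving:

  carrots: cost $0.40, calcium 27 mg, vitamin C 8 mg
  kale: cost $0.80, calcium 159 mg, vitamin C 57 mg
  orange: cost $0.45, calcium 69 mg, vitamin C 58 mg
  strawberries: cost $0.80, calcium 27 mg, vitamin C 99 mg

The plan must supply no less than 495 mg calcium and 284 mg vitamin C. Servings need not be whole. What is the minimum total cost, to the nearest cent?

Minimising a linear cost over {calcium ≥ 495, vitamin C ≥ 284, servings ≥ 0} — the optimum is at a vertex, using one or two foods.
carrots only: max(495/27, 284/8) = 35.5 servings → $14.20.
kale only: max(495/159, 284/57) = 4.982 servings → $3.99.
orange only: max(495/69, 284/58) = 7.174 servings → $3.23.
strawberries only: max(495/27, 284/99) = 18.33 servings → $14.67.
carrots + kale: intersection lies outside the first quadrant.
carrots + orange with both tight: 8.988 servings and 3.657 servings → $5.24.
carrots + strawberries with both tight: 16.82 servings and 1.509 servings → $7.94.
kale + orange with both tight: 1.723 servings and 3.203 servings → $2.82.
kale + strawberries with both tight: 2.911 servings and 1.193 servings → $3.28.
orange + strawberries: the both-tight solution has a negative serving — not a feasible corner.
So the least-cost plan costs $2.82.

$2.82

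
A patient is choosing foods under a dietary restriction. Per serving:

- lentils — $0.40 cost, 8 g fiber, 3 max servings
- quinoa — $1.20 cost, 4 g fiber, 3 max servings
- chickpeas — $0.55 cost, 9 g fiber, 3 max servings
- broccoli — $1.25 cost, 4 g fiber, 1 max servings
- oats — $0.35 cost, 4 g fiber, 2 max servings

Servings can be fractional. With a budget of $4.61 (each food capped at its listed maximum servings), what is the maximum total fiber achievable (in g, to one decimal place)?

Fiber per dollar: lentils 20, chickpeas 16.36, oats 11.43, quinoa 3.333, broccoli 3.2.
Take 3 servings of lentils: spends $1.20, +24.0 g fiber (running total 24.0 g).
Take 3 servings of chickpeas: spends $1.65, +27.0 g fiber (running total 51.0 g).
Take 2 servings of oats: spends $0.70, +8.0 g fiber (running total 59.0 g).
Take 0.8833 servings of quinoa: spends $1.06, +3.5 g fiber (running total 62.5 g).
Greedy by best ratio exhausts the cost allowance optimally: 62.5 g.

62.5 g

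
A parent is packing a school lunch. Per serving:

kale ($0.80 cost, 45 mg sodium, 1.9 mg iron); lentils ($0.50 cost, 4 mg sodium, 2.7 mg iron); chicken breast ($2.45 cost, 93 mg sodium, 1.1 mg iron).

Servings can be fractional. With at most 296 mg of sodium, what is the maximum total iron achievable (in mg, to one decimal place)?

Iron per mg sodium: lentils 0.675, kale 0.04222, chicken breast 0.01183.
With no serving limits, spend the whole sodium allowance on lentils: 296 mg / 4 mg × 2.7 mg = 199.8 mg.

199.8 mg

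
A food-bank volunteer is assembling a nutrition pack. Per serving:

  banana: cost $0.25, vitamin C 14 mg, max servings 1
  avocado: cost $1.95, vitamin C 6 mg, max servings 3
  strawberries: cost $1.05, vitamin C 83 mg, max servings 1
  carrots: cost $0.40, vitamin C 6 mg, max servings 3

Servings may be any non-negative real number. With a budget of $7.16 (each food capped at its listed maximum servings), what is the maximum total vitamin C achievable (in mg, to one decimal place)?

129.3 mg

Vitamin C per dollar: strawberries 79.05, banana 56, carrots 15, avocado 3.077.
Take 1 serving of strawberries: spends $1.05, +83.0 mg vitamin C (running total 83.0 mg).
Take 1 serving of banana: spends $0.25, +14.0 mg vitamin C (running total 97.0 mg).
Take 3 servings of carrots: spends $1.20, +18.0 mg vitamin C (running total 115.0 mg).
Take 2.39 servings of avocado: spends $4.66, +14.3 mg vitamin C (running total 129.3 mg).
Filling greedily by vitamin C-per-dollar is optimal for one linear limit, giving 129.3 mg.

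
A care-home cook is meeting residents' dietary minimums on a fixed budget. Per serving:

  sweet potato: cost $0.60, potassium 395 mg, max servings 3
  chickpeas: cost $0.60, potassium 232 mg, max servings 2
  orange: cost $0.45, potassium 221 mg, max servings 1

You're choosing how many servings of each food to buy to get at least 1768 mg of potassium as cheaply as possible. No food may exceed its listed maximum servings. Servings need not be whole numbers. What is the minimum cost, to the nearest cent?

Cost per mg of potassium: sweet potato $0.0015, orange $0.0020, chickpeas $0.0026.
Take 3 servings of sweet potato: +1185.0 mg potassium for $1.80 (total $1.80, still need 583.0 mg).
Take 1 serving of orange: +221.0 mg potassium for $0.45 (total $2.25, still need 362.0 mg).
Take 1.56 servings of chickpeas: +362.0 mg potassium for $0.94 (total $3.19, still need 0.0 mg).
Filling from the cheapest source first is optimal under one linear minimum: $3.19.

$3.19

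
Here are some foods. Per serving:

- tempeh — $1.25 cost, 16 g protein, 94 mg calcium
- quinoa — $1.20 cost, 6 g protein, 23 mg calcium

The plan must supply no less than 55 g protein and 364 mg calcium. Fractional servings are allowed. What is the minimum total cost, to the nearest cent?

$4.84

An LP optimum is at a vertex; with two nutrient constraints at most two foods are used. Check each candidate.
tempeh only: max(55/16, 364/94) = 3.872 servings → $4.84.
quinoa only: max(55/6, 364/23) = 15.83 servings → $18.99.
tempeh + quinoa: intersection lies outside the first quadrant.
The minimum over all feasible corners is $4.84.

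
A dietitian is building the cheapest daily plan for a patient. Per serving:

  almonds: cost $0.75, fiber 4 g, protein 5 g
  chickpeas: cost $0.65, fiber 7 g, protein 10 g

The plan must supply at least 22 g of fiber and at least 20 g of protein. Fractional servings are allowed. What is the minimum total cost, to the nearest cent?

Minimising a linear cost over {fiber ≥ 22, protein ≥ 20, servings ≥ 0} — the optimum is at a vertex, using one or two foods.
almonds only: max(22/4, 20/5) = 5.5 servings → $4.12.
chickpeas only: max(22/7, 20/10) = 3.143 servings → $2.04.
almonds + chickpeas: intersection lies outside the first quadrant.
Cheapest feasible corner: $2.04.

$2.04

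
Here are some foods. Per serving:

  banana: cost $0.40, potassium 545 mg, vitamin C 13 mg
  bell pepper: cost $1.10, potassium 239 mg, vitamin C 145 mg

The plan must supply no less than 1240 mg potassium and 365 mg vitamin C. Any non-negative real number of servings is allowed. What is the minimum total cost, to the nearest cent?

A basic optimal solution has at most two foods positive. Try each food alone and each pair with both targets met exactly.
banana only: max(1240/545, 365/13) = 28.08 servings → $11.23.
bell pepper only: max(1240/239, 365/145) = 5.188 servings → $5.71.
banana + bell pepper with both tight: 1.219 servings and 2.408 servings → $3.14.
Cheapest feasible corner: $3.14.

$3.14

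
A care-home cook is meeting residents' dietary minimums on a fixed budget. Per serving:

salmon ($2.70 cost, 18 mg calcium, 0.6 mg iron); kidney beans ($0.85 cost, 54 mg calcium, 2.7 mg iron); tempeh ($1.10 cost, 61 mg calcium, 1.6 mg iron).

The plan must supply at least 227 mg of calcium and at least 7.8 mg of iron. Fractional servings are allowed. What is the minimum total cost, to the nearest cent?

$3.57

Minimising a linear cost over {calcium ≥ 227, iron ≥ 7.8, servings ≥ 0} — the optimum is at a vertex, using one or two foods.
salmon only: max(227/18, 7.8/0.6) = 13 servings → $35.10.
kidney beans only: max(227/54, 7.8/2.7) = 4.204 servings → $3.57.
tempeh only: max(227/61, 7.8/1.6) = 4.875 servings → $5.36.
salmon + kidney beans with both tight: 11.83 servings and 0.2593 servings → $32.17.
salmon + tempeh: the both-tight solution has a negative serving — not a feasible corner.
kidney beans + tempeh with both tight: 1.438 servings and 2.448 servings → $3.92.
Cheapest feasible corner: $3.57.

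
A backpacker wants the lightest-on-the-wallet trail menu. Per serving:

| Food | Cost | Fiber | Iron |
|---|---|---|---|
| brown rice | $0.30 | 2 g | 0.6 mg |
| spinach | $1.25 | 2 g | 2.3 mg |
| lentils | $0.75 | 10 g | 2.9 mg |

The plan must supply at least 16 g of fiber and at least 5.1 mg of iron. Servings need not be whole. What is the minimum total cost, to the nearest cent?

Compare the cost at each extreme point of the feasible region.
brown rice only: max(16/2, 5.1/0.6) = 8.5 servings → $2.55.
spinach only: max(16/2, 5.1/2.3) = 8 servings → $10.00.
lentils only: max(16/10, 5.1/2.9) = 1.759 servings → $1.32.
brown rice + spinach with both tight: 7.824 servings and 0.1765 servings → $2.57.
brown rice + lentils with both targets exact would need a negative amount; discard.
spinach + lentils with both tight: 0.2674 servings and 1.547 servings → $1.49.
Cheapest feasible corner: $1.32.

$1.32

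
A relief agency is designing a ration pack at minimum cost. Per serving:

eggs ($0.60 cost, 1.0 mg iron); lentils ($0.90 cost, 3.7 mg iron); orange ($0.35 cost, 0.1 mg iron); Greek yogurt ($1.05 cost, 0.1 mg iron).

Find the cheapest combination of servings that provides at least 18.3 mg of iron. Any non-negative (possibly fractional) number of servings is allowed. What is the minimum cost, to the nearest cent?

Cost per mg of iron: lentils $0.2432, eggs $0.6000, orange $3.5000, Greek yogurt $10.5000.
With no serving limits, use only lentils: 18.3 mg / 3.7 mg = 4.946 servings × $0.90 = $4.45.

$4.45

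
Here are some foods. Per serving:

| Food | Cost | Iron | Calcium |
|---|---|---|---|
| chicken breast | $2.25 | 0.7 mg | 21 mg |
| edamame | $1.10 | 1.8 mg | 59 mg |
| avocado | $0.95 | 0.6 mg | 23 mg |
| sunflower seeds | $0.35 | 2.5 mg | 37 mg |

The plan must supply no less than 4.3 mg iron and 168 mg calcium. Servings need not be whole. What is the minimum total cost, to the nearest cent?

$1.59

chicken breast only: max(4.3/0.7, 168/21) = 8 servings → $18.00.
edamame only: max(4.3/1.8, 168/59) = 2.847 servings → $3.13.
avocado only: max(4.3/0.6, 168/23) = 7.304 servings → $6.94.
sunflower seeds only: max(4.3/2.5, 168/37) = 4.541 servings → $1.59.
chicken breast + edamame: intersection lies outside the first quadrant.
chicken breast + avocado: intersection lies outside the first quadrant.
chicken breast + sunflower seeds with both targets exact would need a negative amount; discard.
edamame + avocado: the both-tight solution has a negative serving — not a feasible corner.
edamame + sunflower seeds: the both-tight solution has a negative serving — not a feasible corner.
avocado + sunflower seeds: intersection lies outside the first quadrant.
Cheapest feasible corner: $1.59.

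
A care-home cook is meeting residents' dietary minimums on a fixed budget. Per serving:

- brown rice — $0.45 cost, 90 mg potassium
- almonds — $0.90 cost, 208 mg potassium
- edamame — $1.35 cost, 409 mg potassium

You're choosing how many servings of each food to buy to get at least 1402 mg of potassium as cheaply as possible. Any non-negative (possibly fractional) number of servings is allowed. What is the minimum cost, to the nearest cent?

$4.63

Cost per mg of potassium: edamame $0.0033, almonds $0.0043, brown rice $0.0050.
With no serving limits, use only edamame: 1402 mg / 409 mg = 3.428 servings × $1.35 = $4.63.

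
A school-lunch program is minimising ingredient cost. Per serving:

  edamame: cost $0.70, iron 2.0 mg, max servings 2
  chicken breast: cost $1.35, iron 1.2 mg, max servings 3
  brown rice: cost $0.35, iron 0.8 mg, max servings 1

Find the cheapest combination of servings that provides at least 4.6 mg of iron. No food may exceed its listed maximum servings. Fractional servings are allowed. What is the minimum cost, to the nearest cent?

$1.66

Cost per mg of iron: edamame $0.3500, brown rice $0.4375, chicken breast $1.1250.
Take 2 servings of edamame: +4.0 mg iron for $1.40 (total $1.40, still need 0.6 mg).
Take 0.75 servings of brown rice: +0.6 mg iron for $0.26 (total $1.66, still need 0.0 mg).
Filling from the cheapest source first is optimal under one linear minimum: $1.66.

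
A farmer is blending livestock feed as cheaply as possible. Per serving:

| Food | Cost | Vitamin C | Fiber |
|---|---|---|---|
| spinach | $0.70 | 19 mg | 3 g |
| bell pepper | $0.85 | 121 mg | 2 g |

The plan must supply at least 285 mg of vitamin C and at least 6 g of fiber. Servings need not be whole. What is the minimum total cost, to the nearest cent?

$2.27

Two binding constraints pin down two serving amounts, so the optimal mix uses at most two foods. The candidates are each food alone (scaled to the tighter of vitamin C/fiber) and each pair with both constraints tight.
spinach only: max(285/19, 6/3) = 15 servings → $10.50.
bell pepper only: max(285/121, 6/2) = 3 servings → $2.55.
spinach + bell pepper with both tight: 0.48 servings and 2.28 servings → $2.27.
So the least-cost plan costs $2.27.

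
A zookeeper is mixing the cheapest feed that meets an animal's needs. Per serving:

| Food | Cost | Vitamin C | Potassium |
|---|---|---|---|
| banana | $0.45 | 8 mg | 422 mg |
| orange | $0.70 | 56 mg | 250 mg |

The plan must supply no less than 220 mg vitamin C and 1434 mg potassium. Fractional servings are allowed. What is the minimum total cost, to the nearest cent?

Minimising a linear cost over {vitamin C ≥ 220, potassium ≥ 1434, servings ≥ 0} — the optimum is at a vertex, using one or two foods.
banana only: max(220/8, 1434/422) = 27.5 servings → $12.38.
orange only: max(220/56, 1434/250) = 5.736 servings → $4.02.
banana + orange with both tight: 1.17 servings and 3.761 servings → $3.16.
The minimum over all feasible corners is $3.16.

$3.16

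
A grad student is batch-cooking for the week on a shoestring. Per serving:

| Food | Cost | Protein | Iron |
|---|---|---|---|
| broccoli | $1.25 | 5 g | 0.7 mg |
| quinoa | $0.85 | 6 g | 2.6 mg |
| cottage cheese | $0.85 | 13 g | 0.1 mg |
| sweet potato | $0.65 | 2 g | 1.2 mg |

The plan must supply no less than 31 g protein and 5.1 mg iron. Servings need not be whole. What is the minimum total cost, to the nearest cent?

$2.90

broccoli only: max(31/5, 5.1/0.7) = 7.286 servings → $9.11.
quinoa only: max(31/6, 5.1/2.6) = 5.167 servings → $4.39.
cottage cheese only: max(31/13, 5.1/0.1) = 51 servings → $43.35.
sweet potato only: max(31/2, 5.1/1.2) = 15.5 servings → $10.07.
broccoli + quinoa with both tight: 5.682 servings and 0.4318 servings → $7.47.
broccoli + cottage cheese with both targets exact would need a negative amount; discard.
broccoli + sweet potato with both tight: 5.87 servings and 0.8261 servings → $7.87.
quinoa + cottage cheese with both tight: 1.904 servings and 1.506 servings → $2.90.
quinoa + sweet potato: intersection lies outside the first quadrant.
cottage cheese + sweet potato with both tight: 1.753 servings and 4.104 servings → $4.16.
The minimum over all feasible corners is $2.90.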